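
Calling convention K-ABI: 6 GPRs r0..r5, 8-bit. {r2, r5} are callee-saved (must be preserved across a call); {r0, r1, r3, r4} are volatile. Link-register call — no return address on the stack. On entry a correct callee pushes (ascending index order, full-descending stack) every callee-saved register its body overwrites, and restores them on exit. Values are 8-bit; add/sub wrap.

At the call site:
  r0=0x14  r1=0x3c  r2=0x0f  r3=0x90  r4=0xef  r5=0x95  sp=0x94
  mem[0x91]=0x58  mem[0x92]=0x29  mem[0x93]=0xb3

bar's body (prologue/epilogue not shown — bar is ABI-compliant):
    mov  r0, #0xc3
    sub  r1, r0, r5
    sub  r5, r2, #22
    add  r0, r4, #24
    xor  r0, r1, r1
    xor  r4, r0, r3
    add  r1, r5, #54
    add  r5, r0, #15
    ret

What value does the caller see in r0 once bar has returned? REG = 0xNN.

prologue: push r5 → mem[0x93]=0x95, sp=0x93
body[0] mov  r0, #0xc3 → r0=0xc3
body[1] sub  r1, r0, r5 → r1=0x2e
body[2] sub  r5, r2, #22 → r5=0xf9
body[3] add  r0, r4, #24 → r0=0x07
body[4] xor  r0, r1, r1 → r0=0x00
body[5] xor  r4, r0, r3 → r4=0x90
body[6] add  r1, r5, #54 → r1=0x2f
body[7] add  r5, r0, #15 → r5=0x0f
epilogue: pop r5=0x95, sp=0x94
r0 is caller-saved → body value

REG = 0x00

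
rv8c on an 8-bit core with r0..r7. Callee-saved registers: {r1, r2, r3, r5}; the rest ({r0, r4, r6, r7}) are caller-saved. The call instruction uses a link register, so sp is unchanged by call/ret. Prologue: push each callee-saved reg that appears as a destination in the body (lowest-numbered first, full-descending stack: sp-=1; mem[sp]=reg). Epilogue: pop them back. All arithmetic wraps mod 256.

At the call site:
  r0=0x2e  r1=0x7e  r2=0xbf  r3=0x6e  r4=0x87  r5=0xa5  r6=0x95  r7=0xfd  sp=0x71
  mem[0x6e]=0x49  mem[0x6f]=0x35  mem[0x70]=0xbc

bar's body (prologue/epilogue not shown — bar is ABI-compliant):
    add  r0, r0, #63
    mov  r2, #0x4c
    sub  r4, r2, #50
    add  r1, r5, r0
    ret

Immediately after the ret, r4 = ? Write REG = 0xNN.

prologue: push r1 → mem[0x70]=0x7e, sp=0x70
prologue: push r2 → mem[0x6f]=0xbf, sp=0x6f
body[0] add  r0, r0, #63 → r0=0x6d
body[1] mov  r2, #0x4c → r2=0x4c
body[2] sub  r4, r2, #50 → r4=0x1a
body[3] add  r1, r5, r0 → r1=0x12
epilogue: pop r2=0xbf, sp=0x70
epilogue: pop r1=0x7e, sp=0x71
r4 is caller-saved → body value

REG = 0x1a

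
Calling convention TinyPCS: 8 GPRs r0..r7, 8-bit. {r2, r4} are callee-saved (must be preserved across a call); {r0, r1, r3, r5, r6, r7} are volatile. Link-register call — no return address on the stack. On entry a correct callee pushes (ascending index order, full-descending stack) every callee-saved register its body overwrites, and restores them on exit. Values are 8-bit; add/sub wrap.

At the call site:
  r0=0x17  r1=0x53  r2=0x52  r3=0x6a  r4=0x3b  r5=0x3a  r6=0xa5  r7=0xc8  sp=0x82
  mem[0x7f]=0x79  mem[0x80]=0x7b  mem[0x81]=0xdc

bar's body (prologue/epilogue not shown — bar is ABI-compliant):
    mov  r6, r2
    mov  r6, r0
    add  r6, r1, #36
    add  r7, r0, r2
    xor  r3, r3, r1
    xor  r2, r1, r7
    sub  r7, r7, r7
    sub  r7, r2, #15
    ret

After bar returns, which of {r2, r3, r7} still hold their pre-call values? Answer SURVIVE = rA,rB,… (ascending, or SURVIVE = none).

SURVIVE = r2

prologue: push r2 -> mem[0x81]=0x52, sp=0x81
body[0] mov  r6, r2 -> r6=0x52
body[1] mov  r6, r0 -> r6=0x17
body[2] add  r6, r1, #36 -> r6=0x77
body[3] add  r7, r0, r2 -> r7=0x69
body[4] xor  r3, r3, r1 -> r3=0x39
body[5] xor  r2, r1, r7 -> r2=0x3a
body[6] sub  r7, r7, r7 -> r7=0x00
body[7] sub  r7, r2, #15 -> r7=0x2b
epilogue: pop r2=0x52, sp=0x82
r2: callee-saved, written=True
r3: caller-saved, written=True
r7: caller-saved, written=True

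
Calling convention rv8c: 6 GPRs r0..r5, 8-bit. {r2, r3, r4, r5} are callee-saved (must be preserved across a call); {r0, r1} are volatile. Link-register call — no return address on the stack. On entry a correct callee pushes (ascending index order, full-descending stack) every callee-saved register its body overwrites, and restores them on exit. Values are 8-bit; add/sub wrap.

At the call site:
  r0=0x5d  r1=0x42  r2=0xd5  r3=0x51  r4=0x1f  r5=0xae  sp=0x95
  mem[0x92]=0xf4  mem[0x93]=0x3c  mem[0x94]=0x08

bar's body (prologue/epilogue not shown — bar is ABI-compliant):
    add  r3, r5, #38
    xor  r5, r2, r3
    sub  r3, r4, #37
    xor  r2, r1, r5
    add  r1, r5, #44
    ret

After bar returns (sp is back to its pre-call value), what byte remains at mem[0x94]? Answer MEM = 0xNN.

prologue: push r2 → mem[0x94]=0xd5, sp=0x94
prologue: push r3 → mem[0x93]=0x51, sp=0x93
prologue: push r5 → mem[0x92]=0xae, sp=0x92
body[0] add  r3, r5, #38 → r3=0xd4
body[1] xor  r5, r2, r3 → r5=0x01
body[2] sub  r3, r4, #37 → r3=0xfa
body[3] xor  r2, r1, r5 → r2=0x43
body[4] add  r1, r5, #44 → r1=0x2d
epilogue: pop r5=0xae, sp=0x93
epilogue: pop r3=0x51, sp=0x94
epilogue: pop r2=0xd5, sp=0x95
prologue pushed ['r2', 'r3', 'r5'] at ['0x94', '0x93', '0x92']

MEM = 0xd5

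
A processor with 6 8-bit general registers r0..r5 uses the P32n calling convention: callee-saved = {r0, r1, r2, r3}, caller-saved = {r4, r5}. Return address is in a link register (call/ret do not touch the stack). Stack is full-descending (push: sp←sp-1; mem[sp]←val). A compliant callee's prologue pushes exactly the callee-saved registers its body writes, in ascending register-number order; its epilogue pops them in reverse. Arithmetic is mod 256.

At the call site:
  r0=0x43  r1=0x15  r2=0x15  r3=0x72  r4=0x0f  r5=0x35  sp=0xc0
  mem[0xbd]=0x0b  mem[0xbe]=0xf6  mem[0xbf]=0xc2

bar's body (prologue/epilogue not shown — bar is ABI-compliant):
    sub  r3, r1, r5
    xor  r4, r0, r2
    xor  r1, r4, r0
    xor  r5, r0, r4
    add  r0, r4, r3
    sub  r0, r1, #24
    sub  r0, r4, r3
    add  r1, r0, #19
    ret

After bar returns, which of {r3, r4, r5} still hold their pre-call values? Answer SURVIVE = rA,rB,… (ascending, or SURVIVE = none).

SURVIVE = r3

prologue: push r0 → mem[0xbf]=0x43, sp=0xbf
prologue: push r1 → mem[0xbe]=0x15, sp=0xbe
prologue: push r3 → mem[0xbd]=0x72, sp=0xbd
body[0] sub  r3, r1, r5 → r3=0xe0
body[1] xor  r4, r0, r2 → r4=0x56
body[2] xor  r1, r4, r0 → r1=0x15
body[3] xor  r5, r0, r4 → r5=0x15
body[4] add  r0, r4, r3 → r0=0x36
body[5] sub  r0, r1, #24 → r0=0xfd
body[6] sub  r0, r4, r3 → r0=0x76
body[7] add  r1, r0, #19 → r1=0x89
epilogue: pop r3=0x72, sp=0xbe
epilogue: pop r1=0x15, sp=0xbf
epilogue: pop r0=0x43, sp=0xc0
r3: callee-saved, written=True
r4: caller-saved, written=True
r5: caller-saved, written=True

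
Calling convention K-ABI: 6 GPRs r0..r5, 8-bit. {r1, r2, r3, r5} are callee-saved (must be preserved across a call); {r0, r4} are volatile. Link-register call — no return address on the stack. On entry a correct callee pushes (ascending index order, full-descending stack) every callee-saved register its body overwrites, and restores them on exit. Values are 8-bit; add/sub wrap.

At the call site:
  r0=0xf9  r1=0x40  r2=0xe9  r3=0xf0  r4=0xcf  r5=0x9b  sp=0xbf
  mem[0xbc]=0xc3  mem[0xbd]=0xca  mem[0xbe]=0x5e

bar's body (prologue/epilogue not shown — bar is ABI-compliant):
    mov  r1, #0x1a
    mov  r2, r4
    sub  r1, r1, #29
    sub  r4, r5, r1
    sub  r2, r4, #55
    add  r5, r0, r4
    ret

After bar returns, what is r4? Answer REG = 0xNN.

REG = 0x9e

prologue: push r1 → mem[0xbe]=0x40, sp=0xbe
prologue: push r2 → mem[0xbd]=0xe9, sp=0xbd
prologue: push r5 → mem[0xbc]=0x9b, sp=0xbc
body[0] mov  r1, #0x1a → r1=0x1a
body[1] mov  r2, r4 → r2=0xcf
body[2] sub  r1, r1, #29 → r1=0xfd
body[3] sub  r4, r5, r1 → r4=0x9e
body[4] sub  r2, r4, #55 → r2=0x67
body[5] add  r5, r0, r4 → r5=0x97
epilogue: pop r5=0x9b, sp=0xbd
epilogue: pop r2=0xe9, sp=0xbe
epilogue: pop r1=0x40, sp=0xbf
r4 is caller-saved → body value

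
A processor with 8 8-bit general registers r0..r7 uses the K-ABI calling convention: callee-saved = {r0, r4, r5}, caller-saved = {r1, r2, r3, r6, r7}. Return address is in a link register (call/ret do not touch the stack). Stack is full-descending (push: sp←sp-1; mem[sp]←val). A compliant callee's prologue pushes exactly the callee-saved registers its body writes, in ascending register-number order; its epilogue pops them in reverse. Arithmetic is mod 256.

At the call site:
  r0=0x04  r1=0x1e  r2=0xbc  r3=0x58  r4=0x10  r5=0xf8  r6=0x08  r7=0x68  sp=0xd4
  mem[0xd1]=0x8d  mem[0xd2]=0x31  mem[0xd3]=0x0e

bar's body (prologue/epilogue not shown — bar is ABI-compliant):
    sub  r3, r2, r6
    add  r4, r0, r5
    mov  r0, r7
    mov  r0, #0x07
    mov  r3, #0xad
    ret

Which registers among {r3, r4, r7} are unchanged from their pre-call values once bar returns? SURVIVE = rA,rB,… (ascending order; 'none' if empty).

SURVIVE = r4,r7

prologue: push r0 -> mem[0xd3]=0x04, sp=0xd3
prologue: push r4 -> mem[0xd2]=0x10, sp=0xd2
body[0] sub  r3, r2, r6 -> r3=0xb4
body[1] add  r4, r0, r5 -> r4=0xfc
body[2] mov  r0, r7 -> r0=0x68
body[3] mov  r0, #0x07 -> r0=0x07
body[4] mov  r3, #0xad -> r3=0xad
epilogue: pop r4=0x10, sp=0xd3
epilogue: pop r0=0x04, sp=0xd4
r3: caller-saved, written=True
r4: callee-saved, written=True
r7: caller-saved, written=False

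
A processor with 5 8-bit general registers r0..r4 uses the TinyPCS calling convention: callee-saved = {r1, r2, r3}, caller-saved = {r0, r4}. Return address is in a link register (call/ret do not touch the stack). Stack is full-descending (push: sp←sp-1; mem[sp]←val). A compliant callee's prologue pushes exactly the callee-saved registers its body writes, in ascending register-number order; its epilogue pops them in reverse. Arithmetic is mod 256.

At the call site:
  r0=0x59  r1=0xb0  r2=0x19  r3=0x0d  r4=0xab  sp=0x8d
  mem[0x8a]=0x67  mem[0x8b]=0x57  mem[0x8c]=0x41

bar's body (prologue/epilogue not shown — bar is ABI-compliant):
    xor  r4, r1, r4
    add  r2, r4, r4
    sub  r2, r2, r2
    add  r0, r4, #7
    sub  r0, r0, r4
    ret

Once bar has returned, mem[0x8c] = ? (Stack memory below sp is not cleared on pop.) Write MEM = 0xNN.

prologue: push r2 -> mem[0x8c]=0x19, sp=0x8c
body[0] xor  r4, r1, r4 -> r4=0x1b
body[1] add  r2, r4, r4 -> r2=0x36
body[2] sub  r2, r2, r2 -> r2=0x00
body[3] add  r0, r4, #7 -> r0=0x22
body[4] sub  r0, r0, r4 -> r0=0x07
epilogue: pop r2=0x19, sp=0x8d
prologue pushed ['r2'] at ['0x8c']

MEM = 0x19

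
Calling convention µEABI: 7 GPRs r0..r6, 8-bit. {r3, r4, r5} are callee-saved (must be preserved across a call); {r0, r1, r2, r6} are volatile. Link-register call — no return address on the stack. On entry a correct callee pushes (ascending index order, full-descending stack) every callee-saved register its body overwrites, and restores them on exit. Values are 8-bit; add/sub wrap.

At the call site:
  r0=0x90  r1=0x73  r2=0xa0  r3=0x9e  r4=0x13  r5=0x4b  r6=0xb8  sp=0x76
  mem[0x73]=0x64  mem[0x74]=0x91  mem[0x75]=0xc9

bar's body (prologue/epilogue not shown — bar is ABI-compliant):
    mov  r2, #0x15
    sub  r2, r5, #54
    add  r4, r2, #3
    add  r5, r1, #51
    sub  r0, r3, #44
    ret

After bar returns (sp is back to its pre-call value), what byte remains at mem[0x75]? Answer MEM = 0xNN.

MEM = 0x13

prologue: push r4 → mem[0x75]=0x13, sp=0x75
prologue: push r5 → mem[0x74]=0x4b, sp=0x74
body[0] mov  r2, #0x15 → r2=0x15
body[1] sub  r2, r5, #54 → r2=0x15
body[2] add  r4, r2, #3 → r4=0x18
body[3] add  r5, r1, #51 → r5=0xa6
body[4] sub  r0, r3, #44 → r0=0x72
epilogue: pop r5=0x4b, sp=0x75
epilogue: pop r4=0x13, sp=0x76
prologue pushed ['r4', 'r5'] at ['0x75', '0x74']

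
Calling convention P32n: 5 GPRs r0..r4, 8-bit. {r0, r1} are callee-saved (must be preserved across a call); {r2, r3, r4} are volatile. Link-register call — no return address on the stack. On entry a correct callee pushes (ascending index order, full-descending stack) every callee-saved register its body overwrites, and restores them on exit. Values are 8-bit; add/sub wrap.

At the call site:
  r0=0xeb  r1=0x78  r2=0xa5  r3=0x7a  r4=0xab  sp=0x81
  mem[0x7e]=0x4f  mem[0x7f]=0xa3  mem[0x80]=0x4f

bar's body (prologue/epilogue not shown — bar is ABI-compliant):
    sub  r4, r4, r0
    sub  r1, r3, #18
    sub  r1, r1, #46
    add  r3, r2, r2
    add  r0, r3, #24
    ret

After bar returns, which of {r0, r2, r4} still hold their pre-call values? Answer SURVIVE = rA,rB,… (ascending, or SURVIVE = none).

SURVIVE = r0,r2

prologue: push r0 → mem[0x80]=0xeb, sp=0x80
prologue: push r1 → mem[0x7f]=0x78, sp=0x7f
body[0] sub  r4, r4, r0 → r4=0xc0
body[1] sub  r1, r3, #18 → r1=0x68
body[2] sub  r1, r1, #46 → r1=0x3a
body[3] add  r3, r2, r2 → r3=0x4a
body[4] add  r0, r3, #24 → r0=0x62
epilogue: pop r1=0x78, sp=0x80
epilogue: pop r0=0xeb, sp=0x81
r0: callee-saved, written=True
r2: caller-saved, written=False
r4: caller-saved, written=True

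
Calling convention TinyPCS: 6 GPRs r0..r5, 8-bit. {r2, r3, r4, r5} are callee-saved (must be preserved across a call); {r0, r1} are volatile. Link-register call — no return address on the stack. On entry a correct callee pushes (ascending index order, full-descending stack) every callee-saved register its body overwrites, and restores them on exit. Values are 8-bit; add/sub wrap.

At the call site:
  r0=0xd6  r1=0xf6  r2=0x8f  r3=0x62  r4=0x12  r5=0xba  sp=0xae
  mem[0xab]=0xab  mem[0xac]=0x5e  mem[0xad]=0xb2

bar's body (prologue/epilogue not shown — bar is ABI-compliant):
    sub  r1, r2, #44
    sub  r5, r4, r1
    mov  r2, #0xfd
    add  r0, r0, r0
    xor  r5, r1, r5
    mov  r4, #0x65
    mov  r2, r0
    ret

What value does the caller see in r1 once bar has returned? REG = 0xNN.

REG = 0x63

prologue: push r2 → mem[0xad]=0x8f, sp=0xad
prologue: push r4 → mem[0xac]=0x12, sp=0xac
prologue: push r5 → mem[0xab]=0xba, sp=0xab
body[0] sub  r1, r2, #44 → r1=0x63
body[1] sub  r5, r4, r1 → r5=0xaf
body[2] mov  r2, #0xfd → r2=0xfd
body[3] add  r0, r0, r0 → r0=0xac
body[4] xor  r5, r1, r5 → r5=0xcc
body[5] mov  r4, #0x65 → r4=0x65
body[6] mov  r2, r0 → r2=0xac
epilogue: pop r5=0xba, sp=0xac
epilogue: pop r4=0x12, sp=0xad
epilogue: pop r2=0x8f, sp=0xae
r1 is caller-saved → body value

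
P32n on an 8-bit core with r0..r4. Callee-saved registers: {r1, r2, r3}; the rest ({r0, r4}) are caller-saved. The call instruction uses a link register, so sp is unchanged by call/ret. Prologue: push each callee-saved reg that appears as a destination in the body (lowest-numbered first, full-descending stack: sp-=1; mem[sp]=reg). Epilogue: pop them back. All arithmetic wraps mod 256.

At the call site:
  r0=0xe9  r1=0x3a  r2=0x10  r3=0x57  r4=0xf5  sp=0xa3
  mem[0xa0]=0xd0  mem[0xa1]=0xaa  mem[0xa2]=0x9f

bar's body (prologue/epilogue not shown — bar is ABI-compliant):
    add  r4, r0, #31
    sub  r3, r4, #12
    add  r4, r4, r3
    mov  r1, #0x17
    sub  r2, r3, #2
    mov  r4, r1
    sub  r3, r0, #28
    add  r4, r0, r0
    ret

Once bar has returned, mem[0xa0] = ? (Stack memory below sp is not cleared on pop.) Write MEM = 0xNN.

MEM = 0x57

prologue: push r1 → mem[0xa2]=0x3a, sp=0xa2
prologue: push r2 → mem[0xa1]=0x10, sp=0xa1
prologue: push r3 → mem[0xa0]=0x57, sp=0xa0
body[0] add  r4, r0, #31 → r4=0x08
body[1] sub  r3, r4, #12 → r3=0xfc
body[2] add  r4, r4, r3 → r4=0x04
body[3] mov  r1, #0x17 → r1=0x17
body[4] sub  r2, r3, #2 → r2=0xfa
body[5] mov  r4, r1 → r4=0x17
body[6] sub  r3, r0, #28 → r3=0xcd
body[7] add  r4, r0, r0 → r4=0xd2
epilogue: pop r3=0x57, sp=0xa1
epilogue: pop r2=0x10, sp=0xa2
epilogue: pop r1=0x3a, sp=0xa3
prologue pushed ['r1', 'r2', 'r3'] at ['0xa2', '0xa1', '0xa0']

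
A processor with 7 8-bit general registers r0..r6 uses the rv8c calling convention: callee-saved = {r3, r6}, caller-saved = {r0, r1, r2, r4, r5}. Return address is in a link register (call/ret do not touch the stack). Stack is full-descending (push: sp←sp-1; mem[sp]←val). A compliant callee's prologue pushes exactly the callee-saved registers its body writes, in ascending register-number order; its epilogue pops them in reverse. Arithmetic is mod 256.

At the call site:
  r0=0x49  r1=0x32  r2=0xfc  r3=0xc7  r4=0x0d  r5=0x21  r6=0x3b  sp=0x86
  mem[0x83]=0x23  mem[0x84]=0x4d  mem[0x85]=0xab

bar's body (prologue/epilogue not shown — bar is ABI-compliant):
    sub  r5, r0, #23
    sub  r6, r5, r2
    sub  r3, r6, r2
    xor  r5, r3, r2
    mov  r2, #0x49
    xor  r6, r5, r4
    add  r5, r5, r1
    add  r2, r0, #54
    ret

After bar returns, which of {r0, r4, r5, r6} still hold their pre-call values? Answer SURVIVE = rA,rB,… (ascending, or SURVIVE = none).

SURVIVE = r0,r4,r6

prologue: push r3 -> mem[0x85]=0xc7, sp=0x85
prologue: push r6 -> mem[0x84]=0x3b, sp=0x84
body[0] sub  r5, r0, #23 -> r5=0x32
body[1] sub  r6, r5, r2 -> r6=0x36
body[2] sub  r3, r6, r2 -> r3=0x3a
body[3] xor  r5, r3, r2 -> r5=0xc6
body[4] mov  r2, #0x49 -> r2=0x49
body[5] xor  r6, r5, r4 -> r6=0xcb
body[6] add  r5, r5, r1 -> r5=0xf8
body[7] add  r2, r0, #54 -> r2=0x7f
epilogue: pop r6=0x3b, sp=0x85
epilogue: pop r3=0xc7, sp=0x86
r0: caller-saved, written=False
r4: caller-saved, written=False
r5: caller-saved, written=True
r6: callee-saved, written=True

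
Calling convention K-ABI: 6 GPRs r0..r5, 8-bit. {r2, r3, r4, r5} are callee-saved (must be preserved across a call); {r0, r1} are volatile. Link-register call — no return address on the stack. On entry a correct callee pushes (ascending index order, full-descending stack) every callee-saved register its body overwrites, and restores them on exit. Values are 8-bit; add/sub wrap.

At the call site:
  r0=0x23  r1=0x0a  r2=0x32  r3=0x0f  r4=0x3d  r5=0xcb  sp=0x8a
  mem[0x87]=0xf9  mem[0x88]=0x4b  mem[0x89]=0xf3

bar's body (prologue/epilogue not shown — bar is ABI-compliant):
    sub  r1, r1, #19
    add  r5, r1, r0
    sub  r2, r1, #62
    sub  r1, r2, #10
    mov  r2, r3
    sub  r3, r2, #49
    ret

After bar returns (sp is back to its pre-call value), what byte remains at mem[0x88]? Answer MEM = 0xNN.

MEM = 0x0f

prologue: push r2 → mem[0x89]=0x32, sp=0x89
prologue: push r3 → mem[0x88]=0x0f, sp=0x88
prologue: push r5 → mem[0x87]=0xcb, sp=0x87
body[0] sub  r1, r1, #19 → r1=0xf7
body[1] add  r5, r1, r0 → r5=0x1a
body[2] sub  r2, r1, #62 → r2=0xb9
body[3] sub  r1, r2, #10 → r1=0xaf
body[4] mov  r2, r3 → r2=0x0f
body[5] sub  r3, r2, #49 → r3=0xde
epilogue: pop r5=0xcb, sp=0x88
epilogue: pop r3=0x0f, sp=0x89
epilogue: pop r2=0x32, sp=0x8a
prologue pushed ['r2', 'r3', 'r5'] at ['0x89', '0x88', '0x87']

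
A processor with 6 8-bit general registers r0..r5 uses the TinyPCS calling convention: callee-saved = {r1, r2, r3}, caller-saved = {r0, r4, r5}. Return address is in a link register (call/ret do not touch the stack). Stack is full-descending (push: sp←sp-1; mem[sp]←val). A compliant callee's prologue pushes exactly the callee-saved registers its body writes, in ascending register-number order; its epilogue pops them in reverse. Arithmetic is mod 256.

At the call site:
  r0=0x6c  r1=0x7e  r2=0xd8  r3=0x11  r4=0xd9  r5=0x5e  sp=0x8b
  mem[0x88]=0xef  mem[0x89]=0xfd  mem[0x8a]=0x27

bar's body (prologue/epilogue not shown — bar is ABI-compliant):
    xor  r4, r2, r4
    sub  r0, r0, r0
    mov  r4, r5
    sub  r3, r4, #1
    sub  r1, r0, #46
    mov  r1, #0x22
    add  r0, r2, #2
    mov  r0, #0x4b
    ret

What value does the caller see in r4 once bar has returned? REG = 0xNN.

prologue: push r1 → mem[0x8a]=0x7e, sp=0x8a
prologue: push r3 → mem[0x89]=0x11, sp=0x89
body[0] xor  r4, r2, r4 → r4=0x01
body[1] sub  r0, r0, r0 → r0=0x00
body[2] mov  r4, r5 → r4=0x5e
body[3] sub  r3, r4, #1 → r3=0x5d
body[4] sub  r1, r0, #46 → r1=0xd2
body[5] mov  r1, #0x22 → r1=0x22
body[6] add  r0, r2, #2 → r0=0xda
body[7] mov  r0, #0x4b → r0=0x4b
epilogue: pop r3=0x11, sp=0x8a
epilogue: pop r1=0x7e, sp=0x8b
r4 is caller-saved → body value

REG = 0x5e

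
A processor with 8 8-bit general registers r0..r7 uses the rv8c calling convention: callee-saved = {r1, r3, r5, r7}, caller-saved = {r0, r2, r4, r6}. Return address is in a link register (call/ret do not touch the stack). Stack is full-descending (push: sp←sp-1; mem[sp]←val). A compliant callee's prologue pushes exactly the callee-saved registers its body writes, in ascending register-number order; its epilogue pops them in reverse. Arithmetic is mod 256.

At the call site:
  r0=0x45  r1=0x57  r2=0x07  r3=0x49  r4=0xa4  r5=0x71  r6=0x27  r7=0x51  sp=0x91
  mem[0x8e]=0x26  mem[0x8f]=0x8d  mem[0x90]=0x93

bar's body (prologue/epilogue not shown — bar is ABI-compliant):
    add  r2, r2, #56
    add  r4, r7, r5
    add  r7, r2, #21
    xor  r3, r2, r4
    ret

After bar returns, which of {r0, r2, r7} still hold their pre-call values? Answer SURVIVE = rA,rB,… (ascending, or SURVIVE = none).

SURVIVE = r0,r7

prologue: push r3 -> mem[0x90]=0x49, sp=0x90
prologue: push r7 -> mem[0x8f]=0x51, sp=0x8f
body[0] add  r2, r2, #56 -> r2=0x3f
body[1] add  r4, r7, r5 -> r4=0xc2
body[2] add  r7, r2, #21 -> r7=0x54
body[3] xor  r3, r2, r4 -> r3=0xfd
epilogue: pop r7=0x51, sp=0x90
epilogue: pop r3=0x49, sp=0x91
r0: caller-saved, written=False
r2: caller-saved, written=True
r7: callee-saved, written=True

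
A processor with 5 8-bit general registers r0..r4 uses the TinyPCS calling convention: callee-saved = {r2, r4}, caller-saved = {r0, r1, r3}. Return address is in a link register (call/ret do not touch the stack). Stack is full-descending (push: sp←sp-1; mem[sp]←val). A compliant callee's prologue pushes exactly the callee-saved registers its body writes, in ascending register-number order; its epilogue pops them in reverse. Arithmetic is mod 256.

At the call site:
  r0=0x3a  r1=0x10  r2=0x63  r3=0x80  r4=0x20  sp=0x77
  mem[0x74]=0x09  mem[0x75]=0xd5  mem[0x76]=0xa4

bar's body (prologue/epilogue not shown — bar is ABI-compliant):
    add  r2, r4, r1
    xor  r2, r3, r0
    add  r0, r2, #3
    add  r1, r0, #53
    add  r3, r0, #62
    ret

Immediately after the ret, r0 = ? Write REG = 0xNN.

REG = 0xbd

prologue: push r2 → mem[0x76]=0x63, sp=0x76
body[0] add  r2, r4, r1 → r2=0x30
body[1] xor  r2, r3, r0 → r2=0xba
body[2] add  r0, r2, #3 → r0=0xbd
body[3] add  r1, r0, #53 → r1=0xf2
body[4] add  r3, r0, #62 → r3=0xfb
epilogue: pop r2=0x63, sp=0x77
r0 is caller-saved → body value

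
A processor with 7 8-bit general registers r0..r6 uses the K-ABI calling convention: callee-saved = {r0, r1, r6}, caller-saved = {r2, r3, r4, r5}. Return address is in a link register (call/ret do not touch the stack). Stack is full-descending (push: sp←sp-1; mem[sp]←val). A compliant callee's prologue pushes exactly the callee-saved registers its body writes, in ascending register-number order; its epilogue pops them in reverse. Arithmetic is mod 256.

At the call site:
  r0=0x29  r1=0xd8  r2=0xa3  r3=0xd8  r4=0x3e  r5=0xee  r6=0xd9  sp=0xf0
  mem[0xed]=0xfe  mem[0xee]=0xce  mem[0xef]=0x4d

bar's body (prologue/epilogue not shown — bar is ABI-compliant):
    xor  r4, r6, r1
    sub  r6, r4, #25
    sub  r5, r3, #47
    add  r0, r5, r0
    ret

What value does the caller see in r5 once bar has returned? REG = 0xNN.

prologue: push r0 -> mem[0xef]=0x29, sp=0xef
prologue: push r6 -> mem[0xee]=0xd9, sp=0xee
body[0] xor  r4, r6, r1 -> r4=0x01
body[1] sub  r6, r4, #25 -> r6=0xe8
body[2] sub  r5, r3, #47 -> r5=0xa9
body[3] add  r0, r5, r0 -> r0=0xd2
epilogue: pop r6=0xd9, sp=0xef
epilogue: pop r0=0x29, sp=0xf0
r5 is caller-saved -> body value

REG = 0xa9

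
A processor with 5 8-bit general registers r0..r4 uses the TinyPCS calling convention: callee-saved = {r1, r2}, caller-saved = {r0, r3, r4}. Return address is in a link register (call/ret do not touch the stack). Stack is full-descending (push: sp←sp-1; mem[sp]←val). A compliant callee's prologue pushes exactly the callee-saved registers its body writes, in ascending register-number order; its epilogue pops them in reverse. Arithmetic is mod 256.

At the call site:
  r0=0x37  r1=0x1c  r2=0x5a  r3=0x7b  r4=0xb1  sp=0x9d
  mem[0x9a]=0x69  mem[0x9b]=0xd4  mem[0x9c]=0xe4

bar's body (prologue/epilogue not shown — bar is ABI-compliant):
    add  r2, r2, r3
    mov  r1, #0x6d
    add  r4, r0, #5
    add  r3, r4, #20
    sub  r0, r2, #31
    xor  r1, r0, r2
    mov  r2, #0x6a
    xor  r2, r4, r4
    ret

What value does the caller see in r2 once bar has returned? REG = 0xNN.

REG = 0x5a

prologue: push r1 -> mem[0x9c]=0x1c, sp=0x9c
prologue: push r2 -> mem[0x9b]=0x5a, sp=0x9b
body[0] add  r2, r2, r3 -> r2=0xd5
body[1] mov  r1, #0x6d -> r1=0x6d
body[2] add  r4, r0, #5 -> r4=0x3c
body[3] add  r3, r4, #20 -> r3=0x50
body[4] sub  r0, r2, #31 -> r0=0xb6
body[5] xor  r1, r0, r2 -> r1=0x63
body[6] mov  r2, #0x6a -> r2=0x6a
body[7] xor  r2, r4, r4 -> r2=0x00
epilogue: pop r2=0x5a, sp=0x9c
epilogue: pop r1=0x1c, sp=0x9d
r2 is callee-saved -> restored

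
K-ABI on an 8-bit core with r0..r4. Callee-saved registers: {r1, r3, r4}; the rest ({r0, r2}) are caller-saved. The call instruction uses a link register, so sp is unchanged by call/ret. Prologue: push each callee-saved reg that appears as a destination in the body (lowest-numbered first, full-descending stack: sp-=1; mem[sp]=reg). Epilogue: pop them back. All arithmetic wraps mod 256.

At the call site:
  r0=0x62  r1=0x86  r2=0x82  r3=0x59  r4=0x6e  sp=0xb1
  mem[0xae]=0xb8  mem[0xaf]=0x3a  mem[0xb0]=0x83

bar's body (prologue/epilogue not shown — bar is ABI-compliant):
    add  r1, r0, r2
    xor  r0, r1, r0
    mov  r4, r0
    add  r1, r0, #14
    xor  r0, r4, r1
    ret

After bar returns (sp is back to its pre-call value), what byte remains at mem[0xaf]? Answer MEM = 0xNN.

MEM = 0x6e

prologue: push r1 → mem[0xb0]=0x86, sp=0xb0
prologue: push r4 → mem[0xaf]=0x6e, sp=0xaf
body[0] add  r1, r0, r2 → r1=0xe4
body[1] xor  r0, r1, r0 → r0=0x86
body[2] mov  r4, r0 → r4=0x86
body[3] add  r1, r0, #14 → r1=0x94
body[4] xor  r0, r4, r1 → r0=0x12
epilogue: pop r4=0x6e, sp=0xb0
epilogue: pop r1=0x86, sp=0xb1
prologue pushed ['r1', 'r4'] at ['0xb0', '0xaf']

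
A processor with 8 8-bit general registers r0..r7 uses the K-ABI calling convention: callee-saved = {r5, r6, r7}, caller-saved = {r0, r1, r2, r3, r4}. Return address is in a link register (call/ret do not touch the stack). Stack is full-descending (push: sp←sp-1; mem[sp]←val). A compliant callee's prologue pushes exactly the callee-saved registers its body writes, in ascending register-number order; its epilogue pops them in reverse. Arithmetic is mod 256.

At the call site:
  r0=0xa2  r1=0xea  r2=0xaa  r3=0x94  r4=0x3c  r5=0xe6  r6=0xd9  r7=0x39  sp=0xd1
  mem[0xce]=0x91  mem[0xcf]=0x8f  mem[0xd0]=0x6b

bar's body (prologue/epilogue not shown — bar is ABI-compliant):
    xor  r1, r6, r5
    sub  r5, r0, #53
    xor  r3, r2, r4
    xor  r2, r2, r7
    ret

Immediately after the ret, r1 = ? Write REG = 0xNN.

prologue: push r5 → mem[0xd0]=0xe6, sp=0xd0
body[0] xor  r1, r6, r5 → r1=0x3f
body[1] sub  r5, r0, #53 → r5=0x6d
body[2] xor  r3, r2, r4 → r3=0x96
body[3] xor  r2, r2, r7 → r2=0x93
epilogue: pop r5=0xe6, sp=0xd1
r1 is caller-saved → body value

REG = 0x3f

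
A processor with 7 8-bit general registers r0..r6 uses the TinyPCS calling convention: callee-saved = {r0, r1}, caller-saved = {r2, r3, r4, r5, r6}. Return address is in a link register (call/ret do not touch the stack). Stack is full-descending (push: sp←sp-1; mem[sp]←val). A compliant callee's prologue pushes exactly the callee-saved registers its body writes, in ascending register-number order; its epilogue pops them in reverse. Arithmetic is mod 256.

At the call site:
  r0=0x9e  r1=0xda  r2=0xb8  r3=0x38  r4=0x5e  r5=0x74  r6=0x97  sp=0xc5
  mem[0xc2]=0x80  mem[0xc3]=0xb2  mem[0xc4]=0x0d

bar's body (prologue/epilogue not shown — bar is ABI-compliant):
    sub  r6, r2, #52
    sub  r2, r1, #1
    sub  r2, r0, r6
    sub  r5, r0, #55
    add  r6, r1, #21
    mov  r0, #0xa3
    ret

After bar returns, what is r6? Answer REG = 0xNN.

REG = 0xef

prologue: push r0 -> mem[0xc4]=0x9e, sp=0xc4
body[0] sub  r6, r2, #52 -> r6=0x84
body[1] sub  r2, r1, #1 -> r2=0xd9
body[2] sub  r2, r0, r6 -> r2=0x1a
body[3] sub  r5, r0, #55 -> r5=0x67
body[4] add  r6, r1, #21 -> r6=0xef
body[5] mov  r0, #0xa3 -> r0=0xa3
epilogue: pop r0=0x9e, sp=0xc5
r6 is caller-saved -> body value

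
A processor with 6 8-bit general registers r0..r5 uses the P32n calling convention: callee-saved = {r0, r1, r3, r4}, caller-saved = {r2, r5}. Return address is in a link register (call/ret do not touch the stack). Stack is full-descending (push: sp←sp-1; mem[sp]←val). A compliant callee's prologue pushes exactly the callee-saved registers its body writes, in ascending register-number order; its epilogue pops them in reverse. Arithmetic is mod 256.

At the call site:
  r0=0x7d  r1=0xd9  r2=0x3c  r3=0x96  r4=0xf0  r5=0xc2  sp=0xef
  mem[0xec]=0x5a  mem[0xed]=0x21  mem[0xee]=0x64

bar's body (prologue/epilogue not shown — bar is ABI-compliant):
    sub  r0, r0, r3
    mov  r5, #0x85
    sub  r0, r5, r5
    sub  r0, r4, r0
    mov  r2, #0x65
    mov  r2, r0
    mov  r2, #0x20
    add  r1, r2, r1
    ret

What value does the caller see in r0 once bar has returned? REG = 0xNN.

prologue: push r0 -> mem[0xee]=0x7d, sp=0xee
prologue: push r1 -> mem[0xed]=0xd9, sp=0xed
body[0] sub  r0, r0, r3 -> r0=0xe7
body[1] mov  r5, #0x85 -> r5=0x85
body[2] sub  r0, r5, r5 -> r0=0x00
body[3] sub  r0, r4, r0 -> r0=0xf0
body[4] mov  r2, #0x65 -> r2=0x65
body[5] mov  r2, r0 -> r2=0xf0
body[6] mov  r2, #0x20 -> r2=0x20
body[7] add  r1, r2, r1 -> r1=0xf9
epilogue: pop r1=0xd9, sp=0xee
epilogue: pop r0=0x7d, sp=0xef
r0 is callee-saved -> restored

REG = 0x7d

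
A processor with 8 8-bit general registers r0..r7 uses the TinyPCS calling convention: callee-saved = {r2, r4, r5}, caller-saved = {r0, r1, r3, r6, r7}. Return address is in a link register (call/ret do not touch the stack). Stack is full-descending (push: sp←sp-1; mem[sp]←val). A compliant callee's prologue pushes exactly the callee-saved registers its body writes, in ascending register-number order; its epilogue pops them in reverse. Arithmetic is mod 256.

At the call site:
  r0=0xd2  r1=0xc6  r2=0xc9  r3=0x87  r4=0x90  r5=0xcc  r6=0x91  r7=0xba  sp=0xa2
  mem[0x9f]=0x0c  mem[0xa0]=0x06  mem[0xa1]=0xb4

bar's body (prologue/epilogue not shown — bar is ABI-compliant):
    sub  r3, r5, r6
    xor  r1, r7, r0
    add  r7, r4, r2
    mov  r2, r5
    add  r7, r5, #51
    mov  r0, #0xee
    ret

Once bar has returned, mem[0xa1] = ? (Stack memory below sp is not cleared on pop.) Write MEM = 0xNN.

MEM = 0xc9

prologue: push r2 → mem[0xa1]=0xc9, sp=0xa1
body[0] sub  r3, r5, r6 → r3=0x3b
body[1] xor  r1, r7, r0 → r1=0x68
body[2] add  r7, r4, r2 → r7=0x59
body[3] mov  r2, r5 → r2=0xcc
body[4] add  r7, r5, #51 → r7=0xff
body[5] mov  r0, #0xee → r0=0xee
epilogue: pop r2=0xc9, sp=0xa2
prologue pushed ['r2'] at ['0xa1']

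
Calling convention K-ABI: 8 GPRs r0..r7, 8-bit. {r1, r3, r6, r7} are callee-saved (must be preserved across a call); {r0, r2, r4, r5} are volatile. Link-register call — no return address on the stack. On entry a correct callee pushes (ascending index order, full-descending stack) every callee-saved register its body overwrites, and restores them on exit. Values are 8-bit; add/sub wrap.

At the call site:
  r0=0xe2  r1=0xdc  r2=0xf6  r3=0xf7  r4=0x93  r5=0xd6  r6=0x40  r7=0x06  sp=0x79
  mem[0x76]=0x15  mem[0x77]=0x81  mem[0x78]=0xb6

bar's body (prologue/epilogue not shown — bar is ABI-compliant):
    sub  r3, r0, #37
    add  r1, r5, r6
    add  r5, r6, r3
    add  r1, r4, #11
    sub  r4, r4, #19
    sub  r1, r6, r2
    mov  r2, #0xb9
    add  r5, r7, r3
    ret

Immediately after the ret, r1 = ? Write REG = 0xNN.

prologue: push r1 → mem[0x78]=0xdc, sp=0x78
prologue: push r3 → mem[0x77]=0xf7, sp=0x77
body[0] sub  r3, r0, #37 → r3=0xbd
body[1] add  r1, r5, r6 → r1=0x16
body[2] add  r5, r6, r3 → r5=0xfd
body[3] add  r1, r4, #11 → r1=0x9e
body[4] sub  r4, r4, #19 → r4=0x80
body[5] sub  r1, r6, r2 → r1=0x4a
body[6] mov  r2, #0xb9 → r2=0xb9
body[7] add  r5, r7, r3 → r5=0xc3
epilogue: pop r3=0xf7, sp=0x78
epilogue: pop r1=0xdc, sp=0x79
r1 is callee-saved → restored

REG = 0xdc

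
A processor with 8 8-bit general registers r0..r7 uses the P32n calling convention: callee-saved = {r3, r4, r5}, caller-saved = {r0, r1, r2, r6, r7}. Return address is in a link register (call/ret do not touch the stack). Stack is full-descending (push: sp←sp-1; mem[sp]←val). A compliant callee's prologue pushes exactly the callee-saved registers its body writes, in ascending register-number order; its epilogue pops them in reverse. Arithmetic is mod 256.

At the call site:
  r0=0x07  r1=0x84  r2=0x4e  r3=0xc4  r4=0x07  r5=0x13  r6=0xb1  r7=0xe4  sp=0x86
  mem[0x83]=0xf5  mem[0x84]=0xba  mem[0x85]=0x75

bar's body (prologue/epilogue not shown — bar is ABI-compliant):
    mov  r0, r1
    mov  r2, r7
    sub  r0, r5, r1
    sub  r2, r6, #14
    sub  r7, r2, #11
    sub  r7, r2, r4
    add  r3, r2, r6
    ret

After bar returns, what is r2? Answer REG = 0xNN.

prologue: push r3 → mem[0x85]=0xc4, sp=0x85
body[0] mov  r0, r1 → r0=0x84
body[1] mov  r2, r7 → r2=0xe4
body[2] sub  r0, r5, r1 → r0=0x8f
body[3] sub  r2, r6, #14 → r2=0xa3
body[4] sub  r7, r2, #11 → r7=0x98
body[5] sub  r7, r2, r4 → r7=0x9c
body[6] add  r3, r2, r6 → r3=0x54
epilogue: pop r3=0xc4, sp=0x86
r2 is caller-saved → body value

REG = 0xa3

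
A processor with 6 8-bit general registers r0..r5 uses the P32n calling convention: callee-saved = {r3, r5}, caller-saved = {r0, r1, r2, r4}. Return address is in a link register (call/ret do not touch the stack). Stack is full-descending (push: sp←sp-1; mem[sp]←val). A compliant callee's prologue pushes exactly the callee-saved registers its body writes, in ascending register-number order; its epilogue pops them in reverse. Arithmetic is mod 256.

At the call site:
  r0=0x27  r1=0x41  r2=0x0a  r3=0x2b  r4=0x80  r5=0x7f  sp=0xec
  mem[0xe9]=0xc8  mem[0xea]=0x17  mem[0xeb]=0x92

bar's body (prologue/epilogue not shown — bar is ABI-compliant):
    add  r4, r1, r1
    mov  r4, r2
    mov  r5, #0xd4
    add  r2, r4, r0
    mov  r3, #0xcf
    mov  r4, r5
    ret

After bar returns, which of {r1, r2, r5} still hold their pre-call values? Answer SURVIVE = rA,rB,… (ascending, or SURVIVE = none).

prologue: push r3 -> mem[0xeb]=0x2b, sp=0xeb
prologue: push r5 -> mem[0xea]=0x7f, sp=0xea
body[0] add  r4, r1, r1 -> r4=0x82
body[1] mov  r4, r2 -> r4=0x0a
body[2] mov  r5, #0xd4 -> r5=0xd4
body[3] add  r2, r4, r0 -> r2=0x31
body[4] mov  r3, #0xcf -> r3=0xcf
body[5] mov  r4, r5 -> r4=0xd4
epilogue: pop r5=0x7f, sp=0xeb
epilogue: pop r3=0x2b, sp=0xec
r1: caller-saved, written=False
r2: caller-saved, written=True
r5: callee-saved, written=True

SURVIVE = r1,r5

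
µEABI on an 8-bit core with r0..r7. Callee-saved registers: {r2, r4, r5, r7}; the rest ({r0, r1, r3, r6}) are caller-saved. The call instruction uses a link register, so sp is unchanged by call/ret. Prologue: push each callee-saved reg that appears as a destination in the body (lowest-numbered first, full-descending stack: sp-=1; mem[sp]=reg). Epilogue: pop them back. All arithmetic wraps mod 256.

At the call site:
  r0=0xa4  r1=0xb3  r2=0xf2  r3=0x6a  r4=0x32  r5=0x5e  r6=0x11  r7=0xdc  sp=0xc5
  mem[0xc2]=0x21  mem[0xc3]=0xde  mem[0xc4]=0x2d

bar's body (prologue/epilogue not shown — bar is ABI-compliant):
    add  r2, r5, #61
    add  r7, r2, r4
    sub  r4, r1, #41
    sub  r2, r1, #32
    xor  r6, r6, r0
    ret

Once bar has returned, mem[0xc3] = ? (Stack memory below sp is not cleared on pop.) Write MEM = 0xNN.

prologue: push r2 → mem[0xc4]=0xf2, sp=0xc4
prologue: push r4 → mem[0xc3]=0x32, sp=0xc3
prologue: push r7 → mem[0xc2]=0xdc, sp=0xc2
body[0] add  r2, r5, #61 → r2=0x9b
body[1] add  r7, r2, r4 → r7=0xcd
body[2] sub  r4, r1, #41 → r4=0x8a
body[3] sub  r2, r1, #32 → r2=0x93
body[4] xor  r6, r6, r0 → r6=0xb5
epilogue: pop r7=0xdc, sp=0xc3
epilogue: pop r4=0x32, sp=0xc4
epilogue: pop r2=0xf2, sp=0xc5
prologue pushed ['r2', 'r4', 'r7'] at ['0xc4', '0xc3', '0xc2']

MEM = 0x32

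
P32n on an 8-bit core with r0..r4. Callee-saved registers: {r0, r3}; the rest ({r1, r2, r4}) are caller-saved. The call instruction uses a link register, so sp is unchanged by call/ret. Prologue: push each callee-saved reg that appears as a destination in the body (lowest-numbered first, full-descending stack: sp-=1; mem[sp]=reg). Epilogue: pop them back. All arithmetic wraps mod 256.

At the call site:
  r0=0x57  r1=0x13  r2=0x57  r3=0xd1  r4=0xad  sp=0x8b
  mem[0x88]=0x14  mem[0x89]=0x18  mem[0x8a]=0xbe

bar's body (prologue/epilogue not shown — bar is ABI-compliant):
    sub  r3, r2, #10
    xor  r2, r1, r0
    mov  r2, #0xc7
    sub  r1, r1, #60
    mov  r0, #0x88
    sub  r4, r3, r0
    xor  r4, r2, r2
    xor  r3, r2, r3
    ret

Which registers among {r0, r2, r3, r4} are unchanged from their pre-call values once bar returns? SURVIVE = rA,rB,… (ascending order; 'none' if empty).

SURVIVE = r0,r3

prologue: push r0 → mem[0x8a]=0x57, sp=0x8a
prologue: push r3 → mem[0x89]=0xd1, sp=0x89
body[0] sub  r3, r2, #10 → r3=0x4d
body[1] xor  r2, r1, r0 → r2=0x44
body[2] mov  r2, #0xc7 → r2=0xc7
body[3] sub  r1, r1, #60 → r1=0xd7
body[4] mov  r0, #0x88 → r0=0x88
body[5] sub  r4, r3, r0 → r4=0xc5
body[6] xor  r4, r2, r2 → r4=0x00
body[7] xor  r3, r2, r3 → r3=0x8a
epilogue: pop r3=0xd1, sp=0x8a
epilogue: pop r0=0x57, sp=0x8b
r0: callee-saved, written=True
r2: caller-saved, written=True
r3: callee-saved, written=True
r4: caller-saved, written=True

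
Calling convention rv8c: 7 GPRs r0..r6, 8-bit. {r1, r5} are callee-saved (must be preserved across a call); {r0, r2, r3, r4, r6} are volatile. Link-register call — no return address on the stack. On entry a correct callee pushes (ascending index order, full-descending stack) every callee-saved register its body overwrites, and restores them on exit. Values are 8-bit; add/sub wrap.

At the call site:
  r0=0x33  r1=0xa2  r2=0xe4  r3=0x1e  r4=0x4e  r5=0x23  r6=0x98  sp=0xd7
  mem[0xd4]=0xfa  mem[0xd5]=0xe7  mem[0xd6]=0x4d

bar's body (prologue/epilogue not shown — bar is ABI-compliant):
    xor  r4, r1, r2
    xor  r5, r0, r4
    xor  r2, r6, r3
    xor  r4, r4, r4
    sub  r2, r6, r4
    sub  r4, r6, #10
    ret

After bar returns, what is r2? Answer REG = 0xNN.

REG = 0x98

prologue: push r5 -> mem[0xd6]=0x23, sp=0xd6
body[0] xor  r4, r1, r2 -> r4=0x46
body[1] xor  r5, r0, r4 -> r5=0x75
body[2] xor  r2, r6, r3 -> r2=0x86
body[3] xor  r4, r4, r4 -> r4=0x00
body[4] sub  r2, r6, r4 -> r2=0x98
body[5] sub  r4, r6, #10 -> r4=0x8e
epilogue: pop r5=0x23, sp=0xd7
r2 is caller-saved -> body value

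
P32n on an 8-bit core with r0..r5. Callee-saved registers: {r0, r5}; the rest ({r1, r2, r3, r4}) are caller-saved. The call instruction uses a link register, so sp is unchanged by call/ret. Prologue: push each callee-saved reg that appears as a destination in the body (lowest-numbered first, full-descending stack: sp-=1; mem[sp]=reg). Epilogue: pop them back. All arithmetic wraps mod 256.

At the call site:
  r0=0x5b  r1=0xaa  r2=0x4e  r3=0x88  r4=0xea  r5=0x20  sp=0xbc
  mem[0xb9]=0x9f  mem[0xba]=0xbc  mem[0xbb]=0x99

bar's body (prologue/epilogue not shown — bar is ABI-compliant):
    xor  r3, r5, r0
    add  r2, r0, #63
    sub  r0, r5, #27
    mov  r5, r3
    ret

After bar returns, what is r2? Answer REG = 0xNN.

prologue: push r0 -> mem[0xbb]=0x5b, sp=0xbb
prologue: push r5 -> mem[0xba]=0x20, sp=0xba
body[0] xor  r3, r5, r0 -> r3=0x7b
body[1] add  r2, r0, #63 -> r2=0x9a
body[2] sub  r0, r5, #27 -> r0=0x05
body[3] mov  r5, r3 -> r5=0x7b
epilogue: pop r5=0x20, sp=0xbb
epilogue: pop r0=0x5b, sp=0xbc
r2 is caller-saved -> body value

REG = 0x9a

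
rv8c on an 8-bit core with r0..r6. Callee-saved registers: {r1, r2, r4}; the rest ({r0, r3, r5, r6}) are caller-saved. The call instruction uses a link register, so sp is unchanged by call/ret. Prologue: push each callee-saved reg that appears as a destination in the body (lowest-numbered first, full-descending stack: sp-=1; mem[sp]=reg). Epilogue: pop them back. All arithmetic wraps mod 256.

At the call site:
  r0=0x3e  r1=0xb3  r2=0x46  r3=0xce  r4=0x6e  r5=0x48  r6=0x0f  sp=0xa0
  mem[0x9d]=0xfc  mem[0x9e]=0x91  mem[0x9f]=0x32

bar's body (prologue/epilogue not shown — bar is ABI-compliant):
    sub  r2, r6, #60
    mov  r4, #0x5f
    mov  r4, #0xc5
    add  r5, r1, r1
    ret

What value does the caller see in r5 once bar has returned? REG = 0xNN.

REG = 0x66

prologue: push r2 -> mem[0x9f]=0x46, sp=0x9f
prologue: push r4 -> mem[0x9e]=0x6e, sp=0x9e
body[0] sub  r2, r6, #60 -> r2=0xd3
body[1] mov  r4, #0x5f -> r4=0x5f
body[2] mov  r4, #0xc5 -> r4=0xc5
body[3] add  r5, r1, r1 -> r5=0x66
epilogue: pop r4=0x6e, sp=0x9f
epilogue: pop r2=0x46, sp=0xa0
r5 is caller-saved -> body value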